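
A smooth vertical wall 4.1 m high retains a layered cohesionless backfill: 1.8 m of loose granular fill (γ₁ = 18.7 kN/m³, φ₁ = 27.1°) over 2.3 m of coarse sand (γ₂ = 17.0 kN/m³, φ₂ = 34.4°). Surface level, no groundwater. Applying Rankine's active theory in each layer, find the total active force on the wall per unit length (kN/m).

45.4 kN/m

K_a1 = tan²(45°−27.1°/2) = 0.3741; K_a2 = tan²(45°−34.4°/2) = 0.2780.
Layer 1: σ at base = K_a1 γ₁ h₁ = 12.59 kPa; P₁ = ½×12.59×1.8 = 11.33.
Layer 2: σ_v at top = γ₁h₁ = 33.66; σ_h top = K_a2×33.66 = 9.357; σ_h base = K_a2×(33.66+17.0×2.3) = 20.23.
P₂ = ½(9.357+20.23)×2.3 = 34.02. Total P_a = 11.33+34.02 = 45.35 kN/m.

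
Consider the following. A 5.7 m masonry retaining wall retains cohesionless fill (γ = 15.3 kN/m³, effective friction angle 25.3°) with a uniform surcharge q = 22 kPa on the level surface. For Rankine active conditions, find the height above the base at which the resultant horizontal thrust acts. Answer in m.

2.22 m

K_a = 0.4012.
Triangular part P₁ = ½K_aγH² = 99.72 at H/3 = 1.900 m; rectangular part P₂ = K_a q H = 50.31 at H/2 = 2.850 m.
ȳ = (P₁·1.900 + P₂·2.850)/(P₁+P₂) = 2.219 m.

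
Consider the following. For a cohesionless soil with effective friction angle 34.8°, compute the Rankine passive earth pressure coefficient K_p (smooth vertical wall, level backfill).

K_p = (1 + sin φ)/(1 − sin φ) = tan²(45° + 34.8°/2) = 3.659.

3.66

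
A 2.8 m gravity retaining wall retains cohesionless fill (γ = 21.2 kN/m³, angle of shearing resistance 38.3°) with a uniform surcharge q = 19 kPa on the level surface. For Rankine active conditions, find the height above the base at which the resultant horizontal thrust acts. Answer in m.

1.12 m

K_a = 0.2347.
Triangular part P₁ = ½K_aγH² = 19.51 at H/3 = 0.9333 m; rectangular part P₂ = K_a q H = 12.49 at H/2 = 1.400 m.
ȳ = (P₁·0.9333 + P₂·1.400)/(P₁+P₂) = 1.115 m.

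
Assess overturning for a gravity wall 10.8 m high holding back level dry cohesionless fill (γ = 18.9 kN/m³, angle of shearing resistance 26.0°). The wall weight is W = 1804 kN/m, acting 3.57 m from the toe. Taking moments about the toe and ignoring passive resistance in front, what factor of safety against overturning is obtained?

K_a = tan²(45° − 26.0°/2) = 0.3905.
P_a = ½K_aγH² = 0.5×0.3905×18.9×10.8² = 430.4 kN/m, acting at H/3 = 3.600 m above the base.
Overturning moment M_o = P_a × H/3 = 430.4 × 3.600 = 1549.
Resisting moment M_r = W × 3.57 = 1804 × 3.57 = 6440.
FS_overturning = M_r/M_o = 6440/1549 = 4.157.

4.16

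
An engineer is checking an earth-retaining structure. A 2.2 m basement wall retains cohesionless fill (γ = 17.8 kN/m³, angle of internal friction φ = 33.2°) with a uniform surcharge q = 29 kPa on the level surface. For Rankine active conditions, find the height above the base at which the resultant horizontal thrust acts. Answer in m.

0.952 m

K_a = 0.2924.
Triangular part P₁ = ½K_aγH² = 12.59 at H/3 = 0.7333 m; rectangular part P₂ = K_a q H = 18.65 at H/2 = 1.100 m.
ȳ = (P₁·0.7333 + P₂·1.100)/(P₁+P₂) = 0.9522 m.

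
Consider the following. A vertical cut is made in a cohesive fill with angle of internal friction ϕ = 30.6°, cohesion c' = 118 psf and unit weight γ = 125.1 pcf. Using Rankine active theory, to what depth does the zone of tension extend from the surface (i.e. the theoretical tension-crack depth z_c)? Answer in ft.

K_a = tan²(45° − 30.6°/2) = 0.3253; √K_a = 0.5704.
The active pressure is zero where K_a γ z = 2c√K_a, so z_c = 2c/(γ√K_a) = 2×118/(125.1×0.5704) = 3.307 ft.

3.31 ft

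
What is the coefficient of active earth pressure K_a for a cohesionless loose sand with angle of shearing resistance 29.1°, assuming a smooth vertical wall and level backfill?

0.346

K_a = tan²(45° − φ/2) = tan²(30.45°) = 0.3456.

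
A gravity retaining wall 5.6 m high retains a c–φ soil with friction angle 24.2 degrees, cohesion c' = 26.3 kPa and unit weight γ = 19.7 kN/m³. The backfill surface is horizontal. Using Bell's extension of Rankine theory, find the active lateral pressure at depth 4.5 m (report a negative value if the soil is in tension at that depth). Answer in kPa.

K_a = (1 − sin φ)/(1 + sin φ) = 0.4185.
σ_a = K_a γ z − 2c√K_a = 0.4185×19.7×4.5 − 2×26.3×0.6469 = 3.073 kPa.

3.07 kPa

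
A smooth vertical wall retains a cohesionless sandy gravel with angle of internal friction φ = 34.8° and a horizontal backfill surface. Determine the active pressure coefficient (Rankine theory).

0.273

K_a = tan²(45° − φ/2) = tan²(27.60°) = 0.2733.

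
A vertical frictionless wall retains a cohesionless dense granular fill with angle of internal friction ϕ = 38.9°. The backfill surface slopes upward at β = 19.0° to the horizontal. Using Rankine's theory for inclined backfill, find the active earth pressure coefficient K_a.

0.261

K_a = cos β · (cos β − √(cos²β − cos²φ)) / (cos β + √(cos²β − cos²φ)).
cos β = 0.9455, cos φ = 0.7782, √(cos²β − cos²φ) = 0.5370.
K_a = 0.9455 × (0.9455 − 0.5370)/(0.9455 + 0.5370) = 0.2606.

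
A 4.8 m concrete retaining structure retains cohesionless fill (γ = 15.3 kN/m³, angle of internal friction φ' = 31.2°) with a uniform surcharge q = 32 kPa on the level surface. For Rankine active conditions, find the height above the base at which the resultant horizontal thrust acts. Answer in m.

1.97 m

K_a = 0.3175.
Triangular part P₁ = ½K_aγH² = 55.96 at H/3 = 1.600 m; rectangular part P₂ = K_a q H = 48.77 at H/2 = 2.400 m.
ȳ = (P₁·1.600 + P₂·2.400)/(P₁+P₂) = 1.973 m.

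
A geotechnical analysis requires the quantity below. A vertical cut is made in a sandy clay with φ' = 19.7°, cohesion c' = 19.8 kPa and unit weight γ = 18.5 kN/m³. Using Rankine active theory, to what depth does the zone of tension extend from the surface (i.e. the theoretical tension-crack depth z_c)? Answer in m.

3.04 m

K_a = tan²(45° − 19.7°/2) = 0.4958; √K_a = 0.7041.
The active pressure is zero where K_a γ z = 2c√K_a, so z_c = 2c/(γ√K_a) = 2×19.8/(18.5×0.7041) = 3.040 m.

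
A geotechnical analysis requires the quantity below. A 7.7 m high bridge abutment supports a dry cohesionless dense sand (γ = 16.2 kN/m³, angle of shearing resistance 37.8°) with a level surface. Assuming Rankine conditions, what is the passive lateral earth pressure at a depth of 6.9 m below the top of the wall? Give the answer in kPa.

K_p = (1 + sin φ)/(1 − sin φ) = 4.167.
σ_h = K_p γ z = 4.167 × 16.2 × 6.9 = 465.8 kPa.

466 kPa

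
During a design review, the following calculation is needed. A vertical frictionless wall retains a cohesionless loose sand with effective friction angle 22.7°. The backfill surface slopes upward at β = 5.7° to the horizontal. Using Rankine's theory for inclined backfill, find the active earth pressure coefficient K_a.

0.453

K_a = cos β · (cos β − √(cos²β − cos²φ)) / (cos β + √(cos²β − cos²φ)).
cos β = 0.9951, cos φ = 0.9225, √(cos²β − cos²φ) = 0.3729.
K_a = 0.9951 × (0.9951 − 0.3729)/(0.9951 + 0.3729) = 0.4526.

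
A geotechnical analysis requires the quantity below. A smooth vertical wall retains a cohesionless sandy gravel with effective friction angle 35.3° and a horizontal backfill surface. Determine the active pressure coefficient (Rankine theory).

K_a = (1 − sin φ)/(1 + sin φ) = (1 − sin 35.3°)/(1 + sin 35.3°) = 0.2675.

0.268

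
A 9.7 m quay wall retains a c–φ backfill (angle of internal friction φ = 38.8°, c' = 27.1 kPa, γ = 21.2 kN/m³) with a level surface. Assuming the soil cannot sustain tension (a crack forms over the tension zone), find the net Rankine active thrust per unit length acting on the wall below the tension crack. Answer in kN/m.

K_a = 0.2296; √K_a = 0.4791.
Tension-crack depth z_c = 2c/(γ√K_a) = 2×27.1/(21.2×0.4791) = 5.336 m.
σ_a at base = K_a γ H − 2c√K_a = 0.2296×21.2×9.7 − 2×27.1×0.4791 = 21.24 kPa.
P_a = ½ × 21.24 × (H − z_c) = 0.5×21.24×4.364 = 46.34 kN/m.

46.3 kN/m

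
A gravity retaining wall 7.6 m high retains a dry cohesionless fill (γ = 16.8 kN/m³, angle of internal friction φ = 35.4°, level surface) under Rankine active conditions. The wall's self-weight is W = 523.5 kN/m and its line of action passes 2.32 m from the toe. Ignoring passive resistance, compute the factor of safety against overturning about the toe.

3.71

K_a = tan²(45° − 35.4°/2) = 0.2664.
P_a = ½K_aγH² = 0.5×0.2664×16.8×7.6² = 129.3 kN/m, acting at H/3 = 2.533 m above the base.
Overturning moment M_o = P_a × H/3 = 129.3 × 2.533 = 327.4.
Resisting moment M_r = W × 2.32 = 523.5 × 2.32 = 1215.
FS_overturning = M_r/M_o = 1215/327.4 = 3.709.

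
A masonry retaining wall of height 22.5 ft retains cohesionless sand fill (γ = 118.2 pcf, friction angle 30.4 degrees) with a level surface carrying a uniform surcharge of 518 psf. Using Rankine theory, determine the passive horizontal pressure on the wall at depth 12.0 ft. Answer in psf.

K_p = (1 + sin φ)/(1 − sin φ) = 3.049.
σ_v = γz + q = 118.2 × 12.0 + 518 = 1936 psf.
σ_h = K_p σ_v = 3.049 × 1936 = 5904 psf.

5900 psf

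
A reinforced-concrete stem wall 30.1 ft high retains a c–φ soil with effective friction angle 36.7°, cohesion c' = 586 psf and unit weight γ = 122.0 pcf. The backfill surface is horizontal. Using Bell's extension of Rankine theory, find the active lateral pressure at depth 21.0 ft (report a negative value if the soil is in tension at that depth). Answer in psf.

K_a = (1 − sin φ)/(1 + sin φ) = 0.2519.
σ_a = K_a γ z − 2c√K_a = 0.2519×122.0×21.0 − 2×586×0.5019 = 57.09 psf.

57.1 psf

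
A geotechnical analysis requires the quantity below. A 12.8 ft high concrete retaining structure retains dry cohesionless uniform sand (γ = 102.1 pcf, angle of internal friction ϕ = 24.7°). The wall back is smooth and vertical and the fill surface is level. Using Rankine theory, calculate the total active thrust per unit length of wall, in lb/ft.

3430 lb/ft

K_a = tan²(45° − φ/2) = 0.4106.
P_a = ½ K_a γ H² = 0.5 × 0.4106 × 102.1 × 12.8² = 3434 lb/ft.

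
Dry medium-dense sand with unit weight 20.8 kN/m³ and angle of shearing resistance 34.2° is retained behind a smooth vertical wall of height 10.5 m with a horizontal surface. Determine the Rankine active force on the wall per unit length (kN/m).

K_a = tan²(45° − φ/2) = 0.2803.
P_a = ½ K_a γ H² = 0.5 × 0.2803 × 20.8 × 10.5² = 321.4 kN/m.

321 kN/m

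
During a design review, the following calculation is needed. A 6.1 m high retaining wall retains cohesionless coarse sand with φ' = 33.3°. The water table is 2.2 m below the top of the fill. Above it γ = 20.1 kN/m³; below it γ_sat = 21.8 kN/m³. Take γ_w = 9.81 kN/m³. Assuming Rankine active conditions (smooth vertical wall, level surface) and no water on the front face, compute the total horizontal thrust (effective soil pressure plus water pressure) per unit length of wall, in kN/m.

K_a = tan²(45° − φ/2) = 0.2911.
γ' = 21.8 − 9.81 = 11.99 kN/m³. Depth below WT = 3.9 m.
σ'_h at WT = K_a γ d_w = 12.87 kPa; at base = 12.87 + K_a γ' × 3.9 = 26.49 kPa.
P₁ (0–2.2 m) = ½×12.87×2.2 = 14.16. P₂ (2.2–6.1 m) = ½(12.87+26.49)×3.9 = 76.76.
P_w = ½ γ_w h₂² = 0.5×9.81×3.9² = 74.61. Total = 14.16+76.76+74.61 = 165.5 kN/m.

166 kN/m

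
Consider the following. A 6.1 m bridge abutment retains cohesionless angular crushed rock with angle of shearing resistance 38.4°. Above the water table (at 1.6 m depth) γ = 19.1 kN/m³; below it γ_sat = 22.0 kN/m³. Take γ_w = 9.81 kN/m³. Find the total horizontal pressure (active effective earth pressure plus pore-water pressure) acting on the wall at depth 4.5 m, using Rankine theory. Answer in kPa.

43.9 kPa

K_a = (1 − sin φ)/(1 + sin φ) = 0.2337.
γ' = 22.0 − 9.81 = 12.19 kN/m³.
Effective vertical stress at 4.5 m: σ'_v = 19.1×1.6 + 12.19×2.90 = 65.91 kPa.
σ'_h = K_a σ'_v = 0.2337 × 65.91 = 15.40 kPa; u = γ_w × 2.90 = 28.45 kPa.
Total σ_h = 15.40 + 28.45 = 43.85 kPa.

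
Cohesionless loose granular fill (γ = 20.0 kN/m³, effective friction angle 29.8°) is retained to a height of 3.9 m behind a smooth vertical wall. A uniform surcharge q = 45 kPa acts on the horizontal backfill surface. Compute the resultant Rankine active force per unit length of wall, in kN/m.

110 kN/m

K_a = tan²(45° − φ/2) = 0.3360.
Soil triangle: ½ K_a γ H² = 0.5×0.3360×20.0×3.9² = 51.11 kN/m.
Surcharge rectangle: K_a q H = 0.3360×45×3.9 = 58.97 kN/m.
Total = 51.11 + 58.97 = 110.1 kN/m.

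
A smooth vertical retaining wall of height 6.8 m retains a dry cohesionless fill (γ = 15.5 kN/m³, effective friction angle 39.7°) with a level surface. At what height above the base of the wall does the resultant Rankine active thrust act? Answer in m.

K_a = 0.2204.
The pressure distribution is triangular, so the resultant acts at H/3 above the base = 6.8/3 = 2.267 m.

2.27 m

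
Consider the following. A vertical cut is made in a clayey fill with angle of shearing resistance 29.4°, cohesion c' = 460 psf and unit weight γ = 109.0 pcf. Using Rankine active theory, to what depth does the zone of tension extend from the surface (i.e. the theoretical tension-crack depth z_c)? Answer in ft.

K_a = tan²(45° − 29.4°/2) = 0.3415; √K_a = 0.5844.
The active pressure is zero where K_a γ z = 2c√K_a, so z_c = 2c/(γ√K_a) = 2×460/(109.0×0.5844) = 14.44 ft.

14.4 ft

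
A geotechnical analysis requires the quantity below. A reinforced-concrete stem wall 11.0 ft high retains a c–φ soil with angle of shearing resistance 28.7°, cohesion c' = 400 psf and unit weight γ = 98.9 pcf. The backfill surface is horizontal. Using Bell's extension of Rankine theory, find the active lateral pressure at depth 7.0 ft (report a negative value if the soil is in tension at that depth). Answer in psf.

-231 psf

K_a = (1 − sin φ)/(1 + sin φ) = 0.3511.
σ_a = K_a γ z − 2c√K_a = 0.3511×98.9×7.0 − 2×400×0.5926 = -231.0 psf.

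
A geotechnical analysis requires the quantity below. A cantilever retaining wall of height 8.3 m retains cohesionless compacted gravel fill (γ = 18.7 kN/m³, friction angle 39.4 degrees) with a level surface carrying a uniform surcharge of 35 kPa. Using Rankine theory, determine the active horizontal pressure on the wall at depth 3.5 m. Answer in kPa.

K_a = (1 − sin φ)/(1 + sin φ) = 0.2234.
σ_v = γz + q = 18.7 × 3.5 + 35 = 100.5 kPa.
σ_h = K_a σ_v = 0.2234 × 100.5 = 22.44 kPa.

22.4 kPa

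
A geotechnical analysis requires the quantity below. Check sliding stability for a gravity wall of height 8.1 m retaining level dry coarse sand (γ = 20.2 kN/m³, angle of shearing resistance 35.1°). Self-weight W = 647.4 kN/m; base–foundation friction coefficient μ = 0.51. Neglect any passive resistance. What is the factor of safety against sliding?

K_a = tan²(45° − 35.1°/2) = 0.2698.
P_a = ½K_aγH² = 0.5×0.2698×20.2×8.1² = 178.8 kN/m, acting at H/3 = 2.700 m above the base.
FS_sliding = μW / P_a = 0.51×647.4 / 178.8 = 1.847.

1.85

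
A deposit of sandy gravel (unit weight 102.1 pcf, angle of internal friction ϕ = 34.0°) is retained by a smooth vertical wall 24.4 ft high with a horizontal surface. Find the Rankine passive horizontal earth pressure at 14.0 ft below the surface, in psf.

K_p = (1 + sin φ)/(1 − sin φ) = 3.537.
σ_h = K_p γ z = 3.537 × 102.1 × 14.0 = 5056 psf.

5060 psf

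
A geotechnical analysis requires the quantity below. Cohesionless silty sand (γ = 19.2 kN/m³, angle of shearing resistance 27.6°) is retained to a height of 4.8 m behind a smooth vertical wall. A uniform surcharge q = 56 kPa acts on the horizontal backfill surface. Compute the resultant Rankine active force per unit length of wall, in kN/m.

K_a = tan²(45° − φ/2) = 0.3668.
Soil triangle: ½ K_a γ H² = 0.5×0.3668×19.2×4.8² = 81.13 kN/m.
Surcharge rectangle: K_a q H = 0.3668×56×4.8 = 98.59 kN/m.
Total = 81.13 + 98.59 = 179.7 kN/m.

180 kN/m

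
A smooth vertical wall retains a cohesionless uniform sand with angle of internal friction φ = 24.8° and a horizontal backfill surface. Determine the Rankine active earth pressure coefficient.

0.409

K_a = tan²(45° − φ/2) = tan²(32.60°) = 0.4090.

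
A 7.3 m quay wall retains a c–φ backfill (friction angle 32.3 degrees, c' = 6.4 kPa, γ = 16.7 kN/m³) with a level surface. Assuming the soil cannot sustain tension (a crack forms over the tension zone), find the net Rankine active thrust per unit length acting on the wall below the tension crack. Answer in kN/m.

K_a = 0.3035; √K_a = 0.5509.
Tension-crack depth z_c = 2c/(γ√K_a) = 2×6.4/(16.7×0.5509) = 1.391 m.
σ_a at base = K_a γ H − 2c√K_a = 0.3035×16.7×7.3 − 2×6.4×0.5509 = 29.95 kPa.
P_a = ½ × 29.95 × (H − z_c) = 0.5×29.95×5.909 = 88.47 kN/m.

88.5 kN/m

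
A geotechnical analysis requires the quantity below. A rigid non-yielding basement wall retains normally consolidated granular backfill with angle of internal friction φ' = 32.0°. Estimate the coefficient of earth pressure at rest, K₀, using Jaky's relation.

K₀ = 1 − sin φ' = 1 − sin 32.0° = 0.4701.

0.470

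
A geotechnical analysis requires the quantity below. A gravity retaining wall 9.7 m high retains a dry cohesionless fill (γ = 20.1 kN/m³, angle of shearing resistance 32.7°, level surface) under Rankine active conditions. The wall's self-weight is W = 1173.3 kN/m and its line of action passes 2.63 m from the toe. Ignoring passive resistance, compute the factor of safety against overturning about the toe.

K_a = tan²(45° − 32.7°/2) = 0.2985.
P_a = ½K_aγH² = 0.5×0.2985×20.1×9.7² = 282.3 kN/m, acting at H/3 = 3.233 m above the base.
Overturning moment M_o = P_a × H/3 = 282.3 × 3.233 = 912.6.
Resisting moment M_r = W × 2.63 = 1173.3 × 2.63 = 3086.
FS_overturning = M_r/M_o = 3086/912.6 = 3.381.

3.38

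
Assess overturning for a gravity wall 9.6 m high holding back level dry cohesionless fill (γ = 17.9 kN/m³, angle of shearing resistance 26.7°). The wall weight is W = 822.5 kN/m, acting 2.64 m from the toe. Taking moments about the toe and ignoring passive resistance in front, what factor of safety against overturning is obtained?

K_a = tan²(45° − 26.7°/2) = 0.3800.
P_a = ½K_aγH² = 0.5×0.3800×17.9×9.6² = 313.4 kN/m, acting at H/3 = 3.200 m above the base.
Overturning moment M_o = P_a × H/3 = 313.4 × 3.200 = 1003.
Resisting moment M_r = W × 2.64 = 822.5 × 2.64 = 2171.
FS_overturning = M_r/M_o = 2171/1003 = 2.165.

2.17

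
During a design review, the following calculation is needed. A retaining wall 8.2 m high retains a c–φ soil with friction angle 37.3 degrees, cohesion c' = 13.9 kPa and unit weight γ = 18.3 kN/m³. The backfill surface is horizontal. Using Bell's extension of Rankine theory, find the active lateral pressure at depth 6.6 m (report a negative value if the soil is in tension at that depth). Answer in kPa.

K_a = (1 − sin φ)/(1 + sin φ) = 0.2453.
σ_a = K_a γ z − 2c√K_a = 0.2453×18.3×6.6 − 2×13.9×0.4953 = 15.86 kPa.

15.9 kPa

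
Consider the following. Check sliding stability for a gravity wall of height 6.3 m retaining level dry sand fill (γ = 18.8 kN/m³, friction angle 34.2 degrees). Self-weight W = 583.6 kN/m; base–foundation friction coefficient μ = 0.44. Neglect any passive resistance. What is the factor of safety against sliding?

K_a = tan²(45° − 34.2°/2) = 0.2803.
P_a = ½K_aγH² = 0.5×0.2803×18.8×6.3² = 104.6 kN/m, acting at H/3 = 2.100 m above the base.
FS_sliding = μW / P_a = 0.44×583.6 / 104.6 = 2.455.

2.46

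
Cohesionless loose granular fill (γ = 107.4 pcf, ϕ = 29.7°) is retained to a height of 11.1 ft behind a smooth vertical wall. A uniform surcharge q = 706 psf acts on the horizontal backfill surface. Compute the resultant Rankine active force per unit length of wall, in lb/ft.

4880 lb/ft

K_a = tan²(45° − φ/2) = 0.3374.
Soil triangle: ½ K_a γ H² = 0.5×0.3374×107.4×11.1² = 2232 lb/ft.
Surcharge rectangle: K_a q H = 0.3374×706×11.1 = 2644 lb/ft.
Total = 2232 + 2644 = 4876 lb/ft.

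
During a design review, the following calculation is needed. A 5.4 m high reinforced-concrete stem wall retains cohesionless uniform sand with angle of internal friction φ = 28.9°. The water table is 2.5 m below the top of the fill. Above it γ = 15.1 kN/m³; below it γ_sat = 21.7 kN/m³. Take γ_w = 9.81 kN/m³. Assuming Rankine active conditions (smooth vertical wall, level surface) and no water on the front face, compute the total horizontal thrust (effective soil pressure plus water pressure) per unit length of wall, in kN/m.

113 kN/m

K_a = tan²(45° − φ/2) = 0.3484.
γ' = 21.7 − 9.81 = 11.89 kN/m³. Depth below WT = 2.9 m.
σ'_h at WT = K_a γ d_w = 13.15 kPa; at base = 13.15 + K_a γ' × 2.9 = 25.16 kPa.
P₁ (0–2.5 m) = ½×13.15×2.5 = 16.44. P₂ (2.5–5.4 m) = ½(13.15+25.16)×2.9 = 55.55.
P_w = ½ γ_w h₂² = 0.5×9.81×2.9² = 41.25. Total = 16.44+55.55+41.25 = 113.2 kN/m.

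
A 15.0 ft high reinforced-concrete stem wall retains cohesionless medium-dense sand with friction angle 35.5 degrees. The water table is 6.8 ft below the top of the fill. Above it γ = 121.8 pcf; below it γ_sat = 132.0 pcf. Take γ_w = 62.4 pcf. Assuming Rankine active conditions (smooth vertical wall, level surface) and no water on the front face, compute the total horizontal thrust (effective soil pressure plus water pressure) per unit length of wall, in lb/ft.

5270 lb/ft

K_a = tan²(45° − φ/2) = 0.2653.
γ' = 132.0 − 62.4 = 69.60 pcf. Depth below WT = 8.2 ft.
σ'_h at WT = K_a γ d_w = 219.7 psf; at base = 219.7 + K_a γ' × 8.2 = 371.1 psf.
P₁ (0–6.8 ft) = ½×219.7×6.8 = 747.0. P₂ (6.8–15.0 ft) = ½(219.7+371.1)×8.2 = 2422.
P_w = ½ γ_w h₂² = 0.5×62.4×8.2² = 2098. Total = 747.0+2422+2098 = 5267 lb/ft.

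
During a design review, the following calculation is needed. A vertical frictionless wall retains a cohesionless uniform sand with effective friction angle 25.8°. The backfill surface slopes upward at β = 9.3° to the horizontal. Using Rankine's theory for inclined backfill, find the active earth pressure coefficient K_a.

K_a = cos β · (cos β − √(cos²β − cos²φ)) / (cos β + √(cos²β − cos²φ)).
cos β = 0.9869, cos φ = 0.9003, √(cos²β − cos²φ) = 0.4041.
K_a = 0.9869 × (0.9869 − 0.4041)/(0.9869 + 0.4041) = 0.4134.

0.413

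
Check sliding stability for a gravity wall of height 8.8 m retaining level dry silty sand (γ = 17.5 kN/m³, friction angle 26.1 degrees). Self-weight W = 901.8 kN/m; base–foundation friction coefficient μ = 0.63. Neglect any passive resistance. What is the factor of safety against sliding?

2.16

K_a = tan²(45° − 26.1°/2) = 0.3889.
P_a = ½K_aγH² = 0.5×0.3889×17.5×8.8² = 263.6 kN/m, acting at H/3 = 2.933 m above the base.
FS_sliding = μW / P_a = 0.63×901.8 / 263.6 = 2.156.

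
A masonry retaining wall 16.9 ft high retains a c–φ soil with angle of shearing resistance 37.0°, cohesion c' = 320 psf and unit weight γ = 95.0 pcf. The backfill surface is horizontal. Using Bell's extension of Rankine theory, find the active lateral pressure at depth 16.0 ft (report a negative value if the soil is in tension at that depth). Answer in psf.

58.8 psf

K_a = (1 − sin φ)/(1 + sin φ) = 0.2486.
σ_a = K_a γ z − 2c√K_a = 0.2486×95.0×16.0 − 2×320×0.4986 = 58.75 psf.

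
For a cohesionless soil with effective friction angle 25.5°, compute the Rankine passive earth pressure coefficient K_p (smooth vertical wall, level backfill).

2.51

K_p = (1 + sin φ)/(1 − sin φ) = tan²(45° + 25.5°/2) = 2.512.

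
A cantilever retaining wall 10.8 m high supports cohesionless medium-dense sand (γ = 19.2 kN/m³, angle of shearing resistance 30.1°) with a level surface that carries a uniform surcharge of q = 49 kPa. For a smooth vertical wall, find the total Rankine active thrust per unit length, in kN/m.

547 kN/m

K_a = tan²(45° − φ/2) = 0.3320.
Soil triangle: ½ K_a γ H² = 0.5×0.3320×19.2×10.8² = 371.7 kN/m.
Surcharge rectangle: K_a q H = 0.3320×49×10.8 = 175.7 kN/m.
Total = 371.7 + 175.7 = 547.4 kN/m.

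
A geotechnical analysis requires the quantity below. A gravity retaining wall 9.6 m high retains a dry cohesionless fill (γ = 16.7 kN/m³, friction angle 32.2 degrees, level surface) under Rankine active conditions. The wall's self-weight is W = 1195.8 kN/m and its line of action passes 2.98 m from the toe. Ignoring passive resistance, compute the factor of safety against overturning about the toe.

K_a = tan²(45° − 32.2°/2) = 0.3047.
P_a = ½K_aγH² = 0.5×0.3047×16.7×9.6² = 234.5 kN/m, acting at H/3 = 3.200 m above the base.
Overturning moment M_o = P_a × H/3 = 234.5 × 3.200 = 750.4.
Resisting moment M_r = W × 2.98 = 1195.8 × 2.98 = 3563.
FS_overturning = M_r/M_o = 3563/750.4 = 4.749.

4.75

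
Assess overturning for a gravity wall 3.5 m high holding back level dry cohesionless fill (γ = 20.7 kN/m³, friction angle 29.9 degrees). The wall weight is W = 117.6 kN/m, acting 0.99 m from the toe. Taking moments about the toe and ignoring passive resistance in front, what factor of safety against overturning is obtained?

2.35

K_a = tan²(45° − 29.9°/2) = 0.3347.
P_a = ½K_aγH² = 0.5×0.3347×20.7×3.5² = 42.43 kN/m, acting at H/3 = 1.167 m above the base.
Overturning moment M_o = P_a × H/3 = 42.43 × 1.167 = 49.51.
Resisting moment M_r = W × 0.99 = 117.6 × 0.99 = 116.4.
FS_overturning = M_r/M_o = 116.4/49.51 = 2.352.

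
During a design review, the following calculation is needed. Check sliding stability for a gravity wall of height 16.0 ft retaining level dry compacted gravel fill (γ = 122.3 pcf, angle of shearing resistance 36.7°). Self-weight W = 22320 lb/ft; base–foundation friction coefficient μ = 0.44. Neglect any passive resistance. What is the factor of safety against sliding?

2.49

K_a = tan²(45° − 36.7°/2) = 0.2519.
P_a = ½K_aγH² = 0.5×0.2519×122.3×16.0² = 3943 lb/ft, acting at H/3 = 5.333 ft above the base.
FS_sliding = μW / P_a = 0.44×22320 / 3943 = 2.491.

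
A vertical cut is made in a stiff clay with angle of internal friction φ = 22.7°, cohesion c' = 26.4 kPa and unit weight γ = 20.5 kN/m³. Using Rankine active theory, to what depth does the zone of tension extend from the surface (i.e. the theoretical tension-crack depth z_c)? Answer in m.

K_a = tan²(45° − 22.7°/2) = 0.4431; √K_a = 0.6657.
The active pressure is zero where K_a γ z = 2c√K_a, so z_c = 2c/(γ√K_a) = 2×26.4/(20.5×0.6657) = 3.869 m.

3.87 m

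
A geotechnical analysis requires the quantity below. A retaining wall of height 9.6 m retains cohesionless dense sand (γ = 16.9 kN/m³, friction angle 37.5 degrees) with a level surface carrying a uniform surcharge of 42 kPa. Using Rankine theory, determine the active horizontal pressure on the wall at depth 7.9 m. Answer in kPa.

42.7 kPa

K_a = (1 − sin φ)/(1 + sin φ) = 0.2432.
σ_v = γz + q = 16.9 × 7.9 + 42 = 175.5 kPa.
σ_h = K_a σ_v = 0.2432 × 175.5 = 42.68 kPa.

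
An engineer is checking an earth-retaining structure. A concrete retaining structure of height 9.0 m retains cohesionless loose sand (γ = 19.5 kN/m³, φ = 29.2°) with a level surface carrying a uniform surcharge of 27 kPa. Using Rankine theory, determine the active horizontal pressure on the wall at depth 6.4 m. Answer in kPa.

K_a = (1 − sin φ)/(1 + sin φ) = 0.3442.
σ_v = γz + q = 19.5 × 6.4 + 27 = 151.8 kPa.
σ_h = K_a σ_v = 0.3442 × 151.8 = 52.25 kPa.

52.3 kPa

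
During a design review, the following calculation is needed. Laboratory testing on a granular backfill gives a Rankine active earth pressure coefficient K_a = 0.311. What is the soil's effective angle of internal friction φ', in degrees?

31.7°

K_a = tan²(45° − φ/2) ⇒ 45° − φ/2 = arctan(√0.311) = 29.15°.
φ = 2(45° − 29.15°) = 31.71°.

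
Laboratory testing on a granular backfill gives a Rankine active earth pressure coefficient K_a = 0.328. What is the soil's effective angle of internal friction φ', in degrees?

K_a = tan²(45° − φ/2) ⇒ 45° − φ/2 = arctan(√0.328) = 29.80°.
φ = 2(45° − 29.80°) = 30.40°.

30.4°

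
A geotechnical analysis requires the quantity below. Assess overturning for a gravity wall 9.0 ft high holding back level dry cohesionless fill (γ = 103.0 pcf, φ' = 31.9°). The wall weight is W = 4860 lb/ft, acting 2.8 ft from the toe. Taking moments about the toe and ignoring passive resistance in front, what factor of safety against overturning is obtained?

K_a = tan²(45° − 31.9°/2) = 0.3085.
P_a = ½K_aγH² = 0.5×0.3085×103.0×9.0² = 1287 lb/ft, acting at H/3 = 3.000 ft above the base.
Overturning moment M_o = P_a × H/3 = 1287 × 3.000 = 3861.
Resisting moment M_r = W × 2.8 = 4860 × 2.8 = 13610.
FS_overturning = M_r/M_o = 13610/3861 = 3.524.

3.52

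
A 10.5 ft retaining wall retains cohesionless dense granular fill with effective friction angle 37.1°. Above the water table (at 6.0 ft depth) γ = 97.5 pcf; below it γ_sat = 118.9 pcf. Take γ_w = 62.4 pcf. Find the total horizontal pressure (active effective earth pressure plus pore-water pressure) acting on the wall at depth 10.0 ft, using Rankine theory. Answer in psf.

K_a = (1 − sin φ)/(1 + sin φ) = 0.2475.
γ' = 118.9 − 62.4 = 56.50 pcf.
Effective vertical stress at 10.0 ft: σ'_v = 97.5×6.0 + 56.50×4.00 = 811.0 psf.
σ'_h = K_a σ'_v = 0.2475 × 811.0 = 200.7 psf; u = γ_w × 4.00 = 249.6 psf.
Total σ_h = 200.7 + 249.6 = 450.3 psf.

450 psf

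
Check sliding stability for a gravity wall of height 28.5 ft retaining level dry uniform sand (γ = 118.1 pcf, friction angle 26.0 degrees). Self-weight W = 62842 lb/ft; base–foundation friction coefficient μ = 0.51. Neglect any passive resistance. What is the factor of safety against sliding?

1.71

K_a = tan²(45° − 26.0°/2) = 0.3905.
P_a = ½K_aγH² = 0.5×0.3905×118.1×28.5² = 18730 lb/ft, acting at H/3 = 9.500 ft above the base.
FS_sliding = μW / P_a = 0.51×62842 / 18730 = 1.711.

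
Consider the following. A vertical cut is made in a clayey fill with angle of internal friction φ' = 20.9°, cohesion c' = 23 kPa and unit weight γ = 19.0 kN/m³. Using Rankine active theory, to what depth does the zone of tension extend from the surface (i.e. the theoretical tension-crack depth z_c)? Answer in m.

K_a = tan²(45° − 20.9°/2) = 0.4741; √K_a = 0.6886.
The active pressure is zero where K_a γ z = 2c√K_a, so z_c = 2c/(γ√K_a) = 2×23/(19.0×0.6886) = 3.516 m.

3.52 m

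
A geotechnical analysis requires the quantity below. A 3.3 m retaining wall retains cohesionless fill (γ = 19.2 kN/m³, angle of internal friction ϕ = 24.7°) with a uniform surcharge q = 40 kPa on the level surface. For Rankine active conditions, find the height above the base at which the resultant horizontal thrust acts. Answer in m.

K_a = 0.4106.
Triangular part P₁ = ½K_aγH² = 42.92 at H/3 = 1.100 m; rectangular part P₂ = K_a q H = 54.20 at H/2 = 1.650 m.
ȳ = (P₁·1.100 + P₂·1.650)/(P₁+P₂) = 1.407 m.

1.41 m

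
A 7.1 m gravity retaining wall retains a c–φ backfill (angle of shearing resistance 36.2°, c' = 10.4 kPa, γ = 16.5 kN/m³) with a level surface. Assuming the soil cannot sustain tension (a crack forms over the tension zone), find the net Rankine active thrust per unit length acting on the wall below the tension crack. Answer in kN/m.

K_a = 0.2574; √K_a = 0.5073.
Tension-crack depth z_c = 2c/(γ√K_a) = 2×10.4/(16.5×0.5073) = 2.485 m.
σ_a at base = K_a γ H − 2c√K_a = 0.2574×16.5×7.1 − 2×10.4×0.5073 = 19.60 kPa.
P_a = ½ × 19.60 × (H − z_c) = 0.5×19.60×4.615 = 45.23 kN/m.

45.2 kN/m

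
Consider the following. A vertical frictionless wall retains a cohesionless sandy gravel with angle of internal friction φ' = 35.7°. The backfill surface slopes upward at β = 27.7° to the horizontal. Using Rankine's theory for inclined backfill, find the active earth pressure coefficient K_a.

K_a = cos β · (cos β − √(cos²β − cos²φ)) / (cos β + √(cos²β − cos²φ)).
cos β = 0.8854, cos φ = 0.8121, √(cos²β − cos²φ) = 0.3528.
K_a = 0.8854 × (0.8854 − 0.3528)/(0.8854 + 0.3528) = 0.3809.

0.381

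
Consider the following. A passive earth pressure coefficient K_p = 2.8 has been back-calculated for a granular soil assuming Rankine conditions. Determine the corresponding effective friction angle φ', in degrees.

28.3°

K_p = (1+sin φ)/(1−sin φ) ⇒ sin φ = (K_p − 1)/(K_p + 1) = 0.4737.
φ = arcsin(0.4737) = 28.27°.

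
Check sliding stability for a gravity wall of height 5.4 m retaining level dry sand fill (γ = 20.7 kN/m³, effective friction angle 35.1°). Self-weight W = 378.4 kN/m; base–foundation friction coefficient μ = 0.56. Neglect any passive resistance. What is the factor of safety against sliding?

2.60

K_a = tan²(45° − 35.1°/2) = 0.2698.
P_a = ½K_aγH² = 0.5×0.2698×20.7×5.4² = 81.44 kN/m, acting at H/3 = 1.800 m above the base.
FS_sliding = μW / P_a = 0.56×378.4 / 81.44 = 2.602.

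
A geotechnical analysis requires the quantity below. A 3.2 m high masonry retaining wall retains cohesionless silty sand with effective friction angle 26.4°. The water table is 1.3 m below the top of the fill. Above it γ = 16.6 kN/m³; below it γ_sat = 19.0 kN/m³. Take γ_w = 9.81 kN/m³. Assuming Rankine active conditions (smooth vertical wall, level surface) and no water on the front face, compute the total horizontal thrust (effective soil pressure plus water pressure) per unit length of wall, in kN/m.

K_a = tan²(45° − φ/2) = 0.3844.
γ' = 19.0 − 9.81 = 9.190 kN/m³. Depth below WT = 1.9 m.
σ'_h at WT = K_a γ d_w = 8.296 kPa; at base = 8.296 + K_a γ' × 1.9 = 15.01 kPa.
P₁ (0–1.3 m) = ½×8.296×1.3 = 5.392. P₂ (1.3–3.2 m) = ½(8.296+15.01)×1.9 = 22.14.
P_w = ½ γ_w h₂² = 0.5×9.81×1.9² = 17.71. Total = 5.392+22.14+17.71 = 45.24 kN/m.

45.2 kN/m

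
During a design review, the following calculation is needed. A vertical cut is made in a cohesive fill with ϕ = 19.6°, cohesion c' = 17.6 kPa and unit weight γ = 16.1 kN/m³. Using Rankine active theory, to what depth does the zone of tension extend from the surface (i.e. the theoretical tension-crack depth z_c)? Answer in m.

3.10 m

K_a = tan²(45° − 19.6°/2) = 0.4976; √K_a = 0.7054.
The active pressure is zero where K_a γ z = 2c√K_a, so z_c = 2c/(γ√K_a) = 2×17.6/(16.1×0.7054) = 3.099 m.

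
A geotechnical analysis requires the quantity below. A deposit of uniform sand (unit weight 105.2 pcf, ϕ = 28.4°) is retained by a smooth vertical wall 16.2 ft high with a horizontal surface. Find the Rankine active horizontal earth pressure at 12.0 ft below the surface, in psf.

K_a = (1 − sin φ)/(1 + sin φ) = 0.3554.
σ_h = K_a γ z = 0.3554 × 105.2 × 12.0 = 448.6 psf.

449 psf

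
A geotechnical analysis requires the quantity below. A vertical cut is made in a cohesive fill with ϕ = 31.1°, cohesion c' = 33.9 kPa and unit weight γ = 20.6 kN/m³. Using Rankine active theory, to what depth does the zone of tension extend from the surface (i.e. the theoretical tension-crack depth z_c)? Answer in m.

5.83 m

K_a = tan²(45° − 31.1°/2) = 0.3188; √K_a = 0.5646.
The active pressure is zero where K_a γ z = 2c√K_a, so z_c = 2c/(γ√K_a) = 2×33.9/(20.6×0.5646) = 5.829 m.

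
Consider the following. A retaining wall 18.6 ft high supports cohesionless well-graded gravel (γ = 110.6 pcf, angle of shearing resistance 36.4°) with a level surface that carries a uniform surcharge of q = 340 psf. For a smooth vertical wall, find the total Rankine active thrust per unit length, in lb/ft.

6500 lb/ft

K_a = tan²(45° − φ/2) = 0.2552.
Soil triangle: ½ K_a γ H² = 0.5×0.2552×110.6×18.6² = 4882 lb/ft.
Surcharge rectangle: K_a q H = 0.2552×340×18.6 = 1614 lb/ft.
Total = 4882 + 1614 = 6495 lb/ft.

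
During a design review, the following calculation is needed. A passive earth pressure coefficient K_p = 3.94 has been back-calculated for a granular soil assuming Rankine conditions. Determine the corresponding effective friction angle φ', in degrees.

36.5°

K_p = (1+sin φ)/(1−sin φ) ⇒ sin φ = (K_p − 1)/(K_p + 1) = 0.5951.
φ = arcsin(0.5951) = 36.52°.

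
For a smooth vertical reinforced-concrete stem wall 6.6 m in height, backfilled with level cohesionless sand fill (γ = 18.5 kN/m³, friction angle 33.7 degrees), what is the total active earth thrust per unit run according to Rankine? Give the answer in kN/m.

K_a = tan²(45° − φ/2) = 0.2863.
P_a = ½ K_a γ H² = 0.5 × 0.2863 × 18.5 × 6.6² = 115.4 kN/m.

115 kN/m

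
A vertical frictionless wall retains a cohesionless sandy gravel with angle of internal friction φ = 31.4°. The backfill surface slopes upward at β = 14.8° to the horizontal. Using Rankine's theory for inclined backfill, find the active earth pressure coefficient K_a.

0.349

K_a = cos β · (cos β − √(cos²β − cos²φ)) / (cos β + √(cos²β − cos²φ)).
cos β = 0.9668, cos φ = 0.8536, √(cos²β − cos²φ) = 0.4541.
K_a = 0.9668 × (0.9668 − 0.4541)/(0.9668 + 0.4541) = 0.3489.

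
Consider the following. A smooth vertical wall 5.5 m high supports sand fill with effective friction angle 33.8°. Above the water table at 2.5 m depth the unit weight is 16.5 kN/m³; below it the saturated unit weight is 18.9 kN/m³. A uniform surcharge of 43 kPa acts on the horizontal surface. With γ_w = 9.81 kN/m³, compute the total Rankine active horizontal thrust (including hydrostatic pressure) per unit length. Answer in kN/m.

173 kN/m

K_a = tan²(45° − φ/2) = 0.2851.
γ' = 18.9 − 9.81 = 9.090 kN/m³. h₂ = H − d_w = 3.0 m.
σ'_h: at surface K_a·q = 12.26; at WT K_a(q+γd_w) = 24.02; at base K_a(q+γd_w+γ'h₂) = 31.79 kPa.
P₁ = ½(12.26+24.02)×2.5 = 45.35; P₂ = ½(24.02+31.79)×3.0 = 83.72; P_w = ½γ_w h₂² = 44.14.
Total = 45.35+83.72+44.14 = 173.2 kN/m.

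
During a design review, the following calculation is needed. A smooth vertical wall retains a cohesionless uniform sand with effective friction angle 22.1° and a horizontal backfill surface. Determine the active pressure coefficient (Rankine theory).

K_a = tan²(45° − φ/2) = tan²(33.95°) = 0.4533.

0.453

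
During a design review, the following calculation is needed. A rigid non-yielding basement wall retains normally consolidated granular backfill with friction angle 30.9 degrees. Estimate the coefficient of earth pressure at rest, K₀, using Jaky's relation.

K₀ = 1 − sin φ' = 1 − sin 30.9° = 0.4865.

0.486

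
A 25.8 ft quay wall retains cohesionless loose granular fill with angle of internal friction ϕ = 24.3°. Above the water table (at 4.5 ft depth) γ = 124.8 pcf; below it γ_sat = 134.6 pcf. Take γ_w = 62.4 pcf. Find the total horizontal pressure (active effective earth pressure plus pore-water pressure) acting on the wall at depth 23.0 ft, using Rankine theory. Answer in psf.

1950 psf

K_a = (1 − sin φ)/(1 + sin φ) = 0.4169.
γ' = 134.6 − 62.4 = 72.20 pcf.
Effective vertical stress at 23.0 ft: σ'_v = 124.8×4.5 + 72.20×18.5 = 1897 psf.
σ'_h = K_a σ'_v = 0.4169 × 1897 = 791.0 psf; u = γ_w × 18.5 = 1154 psf.
Total σ_h = 791.0 + 1154 = 1945 psf.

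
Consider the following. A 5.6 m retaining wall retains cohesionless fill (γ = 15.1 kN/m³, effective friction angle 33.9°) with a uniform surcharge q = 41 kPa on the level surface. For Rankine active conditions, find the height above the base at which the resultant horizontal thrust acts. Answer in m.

2.33 m

K_a = 0.2839.
Triangular part P₁ = ½K_aγH² = 67.22 at H/3 = 1.867 m; rectangular part P₂ = K_a q H = 65.19 at H/2 = 2.800 m.
ȳ = (P₁·1.867 + P₂·2.800)/(P₁+P₂) = 2.326 m.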